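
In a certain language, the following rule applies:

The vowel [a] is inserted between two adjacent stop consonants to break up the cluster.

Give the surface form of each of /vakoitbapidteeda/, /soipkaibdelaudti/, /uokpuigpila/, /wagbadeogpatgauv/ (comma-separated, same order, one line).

vakoitabapidateeda, soipakaibadelaudati, uokapuigapila, wagabadeogapatagauv

/vakoitbapidteeda/: /t/ and /b/ form a stop–stop cluster, so [a] is inserted between them. /d/ and /t/ form a stop–stop cluster, so [a] is inserted between them. → [vakoitabapidateeda].
/soipkaibdelaudti/: /p/ and /k/ form a stop–stop cluster, so [a] is inserted between them. /b/ and /d/ form a stop–stop cluster, so [a] is inserted between them. /d/ and /t/ form a stop–stop cluster, so [a] is inserted between them. → [soipakaibadelaudati].
/uokpuigpila/: /k/ and /p/ form a stop–stop cluster, so [a] is inserted between them. /g/ and /p/ form a stop–stop cluster, so [a] is inserted between them. → [uokapuigapila].
/wagbadeogpatgauv/: /g/ and /b/ form a stop–stop cluster, so [a] is inserted between them. /g/ and /p/ form a stop–stop cluster, so [a] is inserted between them. /t/ and /g/ form a stop–stop cluster, so [a] is inserted between them. → [wagabadeogapatagauv].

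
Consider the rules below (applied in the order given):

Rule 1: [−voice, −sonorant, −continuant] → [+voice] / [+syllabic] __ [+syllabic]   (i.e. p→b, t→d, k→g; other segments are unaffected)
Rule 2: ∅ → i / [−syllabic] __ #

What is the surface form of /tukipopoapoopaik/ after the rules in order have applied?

tugiboboaboobaiki

Rule 1 (intervocalic voicing): /k/ is a voiceless stop between vowels /u/ and /i/, so it voices to [g]. /p/ is a voiceless stop between vowels /i/ and /o/, so it voices to [b]. /p/ is a voiceless stop between vowels /o/ and /o/, so it voices to [b]. /p/ is a voiceless stop between vowels /a/ and /o/, so it voices to [b]. /p/ is a voiceless stop between vowels /o/ and /a/, so it voices to [b]. /tukipopoapoopaik/ → tugiboboaboobaik.
Rule 2 (final i-epenthesis): the form ends in the consonant /k/, so [i] is inserted word-finally. /tugiboboaboobaik/ → tugiboboaboobaiki.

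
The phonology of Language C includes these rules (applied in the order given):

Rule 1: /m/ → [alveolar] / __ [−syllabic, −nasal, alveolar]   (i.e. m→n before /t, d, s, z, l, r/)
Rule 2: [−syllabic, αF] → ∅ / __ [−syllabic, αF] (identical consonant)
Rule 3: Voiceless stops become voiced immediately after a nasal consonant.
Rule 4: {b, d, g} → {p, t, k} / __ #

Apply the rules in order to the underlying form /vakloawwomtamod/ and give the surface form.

Rule 1 (nasal place assimilation): /m/ precedes the alveolar consonant /t/, so it assimilates in place to [n]. /vakloawwomtamod/ → vakloawwontamod.
Rule 2 (degemination): /ww/ is a geminate; the first /w/ deletes. /vakloawwontamod/ → vakloawontamod.
Rule 3 (post-nasal voicing): /t/ is a voiceless stop immediately after the nasal /n/, so it voices to [d]. /vakloawontamod/ → vakloawondamod.
Rule 4 (final devoicing): /d/ is a voiced stop in word-final position, so it devoices to [t]. /vakloawondamod/ → vakloawondamot.

vakloawondamot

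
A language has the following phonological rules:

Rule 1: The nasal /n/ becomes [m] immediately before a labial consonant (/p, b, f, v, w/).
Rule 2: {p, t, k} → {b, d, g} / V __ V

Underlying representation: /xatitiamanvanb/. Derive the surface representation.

Rule 1 (nasal place assimilation): /n/ precedes the labial consonant /v/, so it assimilates in place to [m]. /n/ precedes the labial consonant /b/, so it assimilates in place to [m]. /xatitiamanvanb/ → xatitiamamvamb.
Rule 2 (intervocalic voicing): /t/ is a voiceless stop between vowels /a/ and /i/, so it voices to [d]. /t/ is a voiceless stop between vowels /i/ and /i/, so it voices to [d]. /xatitiamamvamb/ → xadidiamamvamb.

xadidiamamvamb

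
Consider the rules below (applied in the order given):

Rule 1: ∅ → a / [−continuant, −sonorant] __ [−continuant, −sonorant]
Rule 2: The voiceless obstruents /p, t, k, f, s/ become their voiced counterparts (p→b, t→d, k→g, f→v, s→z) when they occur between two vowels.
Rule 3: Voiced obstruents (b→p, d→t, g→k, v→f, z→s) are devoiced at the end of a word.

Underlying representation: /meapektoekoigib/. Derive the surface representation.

Rule 1 (stop-cluster a-epenthesis): /k/ and /t/ form a stop–stop cluster, so [a] is inserted between them. /meapektoekoigib/ → meapekatoekoigib.
Rule 2 (intervocalic voicing): /p/ is a voiceless obstruent between vowels /a/ and /e/, so it voices to [b]. /k/ is a voiceless obstruent between vowels /e/ and /a/, so it voices to [g]. /t/ is a voiceless obstruent between vowels /a/ and /o/, so it voices to [d]. /k/ is a voiceless obstruent between vowels /e/ and /o/, so it voices to [g]. /meapekatoekoigib/ → meabegadoegoigib.
Rule 3 (final devoicing): /b/ is a voiced obstruent in word-final position, so it devoices to [p]. /meabegadoegoigib/ → meabegadoegoigip.

meabegadoegoigip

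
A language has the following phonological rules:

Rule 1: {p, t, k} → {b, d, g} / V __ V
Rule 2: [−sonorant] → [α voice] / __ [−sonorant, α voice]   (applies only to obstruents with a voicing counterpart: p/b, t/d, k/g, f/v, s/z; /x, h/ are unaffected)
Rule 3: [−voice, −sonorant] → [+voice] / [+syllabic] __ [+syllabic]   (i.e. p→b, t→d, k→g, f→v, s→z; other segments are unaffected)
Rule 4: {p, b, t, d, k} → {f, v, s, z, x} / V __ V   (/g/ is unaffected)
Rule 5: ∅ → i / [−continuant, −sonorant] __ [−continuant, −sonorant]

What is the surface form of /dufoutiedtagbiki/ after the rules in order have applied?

duvouzietitagibigi

Rule 1 (intervocalic voicing): /t/ is a voiceless stop between vowels /u/ and /i/, so it voices to [d]. /k/ is a voiceless stop between vowels /i/ and /i/, so it voices to [g]. /dufoutiedtagbiki/ → dufoudiedtagbigi.
Rule 2 (regressive voicing assimilation): /d/ precedes the voiceless obstruent /t/, so it devoices to [t] by assimilation. /dufoudiedtagbigi/ → dufoudiettagbigi.
Rule 3 (intervocalic voicing): /f/ is a voiceless obstruent between vowels /u/ and /o/, so it voices to [v]. /dufoudiettagbigi/ → duvoudiettagbigi.
Rule 4 (intervocalic spirantization): /d/ is a stop between vowels /u/ and /i/, so it spirantizes to the fricative [z]. /duvoudiettagbigi/ → duvouziettagbigi.
Rule 5 (stop-cluster i-epenthesis): /t/ and /t/ form a stop–stop cluster, so [i] is inserted between them. /g/ and /b/ form a stop–stop cluster, so [i] is inserted between them. /duvouziettagbigi/ → duvouzietitagibigi.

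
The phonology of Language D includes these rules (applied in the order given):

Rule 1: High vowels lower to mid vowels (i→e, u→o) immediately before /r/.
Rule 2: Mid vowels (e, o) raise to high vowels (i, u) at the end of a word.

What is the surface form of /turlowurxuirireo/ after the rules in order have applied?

Rule 1 (pre-rhotic lowering): /u/ is a high vowel immediately before /r/, so it lowers to [o]. /u/ is a high vowel immediately before /r/, so it lowers to [o]. /i/ is a high vowel immediately before /r/, so it lowers to [e]. /i/ is a high vowel immediately before /r/, so it lowers to [e]. /turlowurxuirireo/ → torloworxuerereo.
Rule 2 (final vowel raising): /o/ is a mid vowel in word-final position, so it raises to [u]. /torloworxuerereo/ → torloworxuerereu.

torloworxuerereu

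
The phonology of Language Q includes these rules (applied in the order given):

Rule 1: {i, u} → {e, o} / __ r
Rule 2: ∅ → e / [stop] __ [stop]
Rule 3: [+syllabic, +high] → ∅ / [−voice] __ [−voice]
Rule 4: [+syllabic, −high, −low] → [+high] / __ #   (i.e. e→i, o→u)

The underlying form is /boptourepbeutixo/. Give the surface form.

Rule 1 (pre-rhotic lowering): /u/ is a high vowel immediately before /r/, so it lowers to [o]. /boptourepbeutixo/ → boptoorepbeutixo.
Rule 2 (stop-cluster e-epenthesis): /p/ and /t/ form a stop–stop cluster, so [e] is inserted between them. /p/ and /b/ form a stop–stop cluster, so [e] is inserted between them. /boptoorepbeutixo/ → bopetoorepebeutixo.
Rule 3 (high vowel syncope): /i/ is a high vowel flanked by voiceless consonants /t/ and /x/, so it deletes. /bopetoorepebeutixo/ → bopetoorepebeutxo.
Rule 4 (final vowel raising): /o/ is a mid vowel in word-final position, so it raises to [u]. /bopetoorepebeutxo/ → bopetoorepebeutxu.

bopetoorepebeutxu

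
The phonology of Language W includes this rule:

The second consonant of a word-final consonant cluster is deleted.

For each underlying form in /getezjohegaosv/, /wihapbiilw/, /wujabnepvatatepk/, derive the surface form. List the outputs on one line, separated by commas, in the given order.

/getezjohegaosv/: /v/ is the second consonant of a word-final cluster /sv/, so it deletes. → [getezjohegaos].
/wihapbiilw/: /w/ is the second consonant of a word-final cluster /lw/, so it deletes. → [wihapbiil].
/wujabnepvatatepk/: /k/ is the second consonant of a word-final cluster /pk/, so it deletes. → [wujabnepvatatep].

getezjohegaos, wihapbiil, wujabnepvatatep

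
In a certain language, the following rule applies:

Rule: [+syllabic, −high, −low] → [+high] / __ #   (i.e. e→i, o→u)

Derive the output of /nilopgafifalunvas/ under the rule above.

No segment of /nilopgafifalunvas/ meets the structural description of the rule, so the form surfaces unchanged.

nilopgafifalunvas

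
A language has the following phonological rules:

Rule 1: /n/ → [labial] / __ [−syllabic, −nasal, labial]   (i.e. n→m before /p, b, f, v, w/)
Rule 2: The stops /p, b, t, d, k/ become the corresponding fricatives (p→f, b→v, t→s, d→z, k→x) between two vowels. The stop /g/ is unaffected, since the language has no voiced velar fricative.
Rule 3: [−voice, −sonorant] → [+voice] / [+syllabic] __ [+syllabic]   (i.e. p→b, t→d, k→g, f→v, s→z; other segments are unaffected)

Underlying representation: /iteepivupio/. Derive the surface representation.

Rule 1 (nasal place assimilation): no segment meets the environment; /iteepivupio/ is unchanged.
Rule 2 (intervocalic spirantization): /t/ is a stop between vowels /i/ and /e/, so it spirantizes to the fricative [s]. /p/ is a stop between vowels /e/ and /i/, so it spirantizes to the fricative [f]. /p/ is a stop between vowels /u/ and /i/, so it spirantizes to the fricative [f]. /iteepivupio/ → iseefivufio.
Rule 3 (intervocalic voicing): /s/ is a voiceless obstruent between vowels /i/ and /e/, so it voices to [z]. /f/ is a voiceless obstruent between vowels /e/ and /i/, so it voices to [v]. /f/ is a voiceless obstruent between vowels /u/ and /i/, so it voices to [v]. /iseefivufio/ → izeevivuvio.

izeevivuvio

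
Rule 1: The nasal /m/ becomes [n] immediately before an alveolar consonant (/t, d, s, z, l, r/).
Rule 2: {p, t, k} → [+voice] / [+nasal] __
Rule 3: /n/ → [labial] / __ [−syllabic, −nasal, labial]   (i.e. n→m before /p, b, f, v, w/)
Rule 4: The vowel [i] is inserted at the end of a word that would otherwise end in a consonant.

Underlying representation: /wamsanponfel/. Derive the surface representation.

wansambomfeli

Rule 1 (nasal place assimilation): /m/ precedes the alveolar consonant /s/, so it assimilates in place to [n]. /wamsanponfel/ → wansanponfel.
Rule 2 (post-nasal voicing): /p/ is a voiceless stop immediately after the nasal /n/, so it voices to [b]. /wansanponfel/ → wansanbonfel.
Rule 3 (nasal place assimilation): /n/ precedes the labial consonant /b/, so it assimilates in place to [m]. /n/ precedes the labial consonant /f/, so it assimilates in place to [m]. /wansanbonfel/ → wansambomfel.
Rule 4 (final i-epenthesis): the form ends in the consonant /l/, so [i] is inserted word-finally. /wansambomfel/ → wansambomfeli.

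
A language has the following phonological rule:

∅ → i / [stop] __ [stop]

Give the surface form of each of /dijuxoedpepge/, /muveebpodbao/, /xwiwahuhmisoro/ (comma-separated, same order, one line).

/dijuxoedpepge/: /d/ and /p/ form a stop–stop cluster, so [i] is inserted between them. /p/ and /g/ form a stop–stop cluster, so [i] is inserted between them. → [dijuxoedipepige].
/muveebpodbao/: /b/ and /p/ form a stop–stop cluster, so [i] is inserted between them. /d/ and /b/ form a stop–stop cluster, so [i] is inserted between them. → [muveebipodibao].
/xwiwahuhmisoro/: the rule's environment is not met; surfaces unchanged as [xwiwahuhmisoro].

dijuxoedipepige, muveebipodibao, xwiwahuhmisoro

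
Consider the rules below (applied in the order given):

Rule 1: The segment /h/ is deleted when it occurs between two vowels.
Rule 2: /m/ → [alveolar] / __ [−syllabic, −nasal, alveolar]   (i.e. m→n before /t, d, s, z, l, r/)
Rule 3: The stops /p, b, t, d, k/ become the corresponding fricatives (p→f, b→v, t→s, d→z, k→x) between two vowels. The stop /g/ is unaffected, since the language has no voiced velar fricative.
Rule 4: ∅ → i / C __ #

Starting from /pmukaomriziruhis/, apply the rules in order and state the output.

Rule 1 (intervocalic h-deletion): /h/ occurs between vowels /u/ and /i/, so it deletes. /pmukaomriziruhis/ → pmukaomriziruis.
Rule 2 (nasal place assimilation): /m/ precedes the alveolar consonant /r/, so it assimilates in place to [n]. /pmukaomriziruis/ → pmukaonriziruis.
Rule 3 (intervocalic spirantization): /k/ is a stop between vowels /u/ and /a/, so it spirantizes to the fricative [x]. /pmukaonriziruis/ → pmuxaonriziruis.
Rule 4 (final i-epenthesis): the form ends in the consonant /s/, so [i] is inserted word-finally. /pmuxaonriziruis/ → pmuxaonriziruisi.

pmuxaonriziruisi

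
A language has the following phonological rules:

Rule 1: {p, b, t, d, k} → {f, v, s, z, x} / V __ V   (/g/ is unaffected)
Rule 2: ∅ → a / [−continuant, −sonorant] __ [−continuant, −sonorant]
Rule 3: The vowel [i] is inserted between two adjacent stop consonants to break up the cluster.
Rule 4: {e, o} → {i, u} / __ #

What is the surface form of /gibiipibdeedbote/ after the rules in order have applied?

Rule 1 (intervocalic spirantization): /b/ is a stop between vowels /i/ and /i/, so it spirantizes to the fricative [v]. /p/ is a stop between vowels /i/ and /i/, so it spirantizes to the fricative [f]. /t/ is a stop between vowels /o/ and /e/, so it spirantizes to the fricative [s]. /gibiipibdeedbote/ → giviifibdeedbose.
Rule 2 (stop-cluster a-epenthesis): /b/ and /d/ form a stop–stop cluster, so [a] is inserted between them. /d/ and /b/ form a stop–stop cluster, so [a] is inserted between them. /giviifibdeedbose/ → giviifibadeedabose.
Rule 3 (stop-cluster i-epenthesis): no segment meets the environment; /giviifibadeedabose/ is unchanged.
Rule 4 (final vowel raising): /e/ is a mid vowel in word-final position, so it raises to [i]. /giviifibadeedabose/ → giviifibadeedabosi.

giviifibadeedabosi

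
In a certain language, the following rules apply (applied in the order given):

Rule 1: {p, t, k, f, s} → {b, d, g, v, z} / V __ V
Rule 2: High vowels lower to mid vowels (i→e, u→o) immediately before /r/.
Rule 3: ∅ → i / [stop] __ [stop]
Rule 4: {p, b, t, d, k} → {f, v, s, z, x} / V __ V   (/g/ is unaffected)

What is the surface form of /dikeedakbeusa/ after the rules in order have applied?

Rule 1 (intervocalic voicing): /k/ is a voiceless obstruent between vowels /i/ and /e/, so it voices to [g]. /s/ is a voiceless obstruent between vowels /u/ and /a/, so it voices to [z]. /dikeedakbeusa/ → digeedakbeuza.
Rule 2 (pre-rhotic lowering): no segment meets the environment; /digeedakbeuza/ is unchanged.
Rule 3 (stop-cluster i-epenthesis): /k/ and /b/ form a stop–stop cluster, so [i] is inserted between them. /digeedakbeuza/ → digeedakibeuza.
Rule 4 (intervocalic spirantization): /d/ is a stop between vowels /e/ and /a/, so it spirantizes to the fricative [z]. /k/ is a stop between vowels /a/ and /i/, so it spirantizes to the fricative [x]. /b/ is a stop between vowels /i/ and /e/, so it spirantizes to the fricative [v]. /digeedakibeuza/ → digeezaxiveuza.

digeezaxiveuza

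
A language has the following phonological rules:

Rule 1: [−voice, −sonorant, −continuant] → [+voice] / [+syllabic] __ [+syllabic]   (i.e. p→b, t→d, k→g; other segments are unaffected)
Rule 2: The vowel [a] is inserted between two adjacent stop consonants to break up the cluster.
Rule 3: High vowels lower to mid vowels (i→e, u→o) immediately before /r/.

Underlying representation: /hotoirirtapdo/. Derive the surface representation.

Rule 1 (intervocalic voicing): /t/ is a voiceless stop between vowels /o/ and /o/, so it voices to [d]. /hotoirirtapdo/ → hodoirirtapdo.
Rule 2 (stop-cluster a-epenthesis): /p/ and /d/ form a stop–stop cluster, so [a] is inserted between them. /hodoirirtapdo/ → hodoirirtapado.
Rule 3 (pre-rhotic lowering): /i/ is a high vowel immediately before /r/, so it lowers to [e]. /i/ is a high vowel immediately before /r/, so it lowers to [e]. /hodoirirtapado/ → hodoerertapado.

hodoerertapado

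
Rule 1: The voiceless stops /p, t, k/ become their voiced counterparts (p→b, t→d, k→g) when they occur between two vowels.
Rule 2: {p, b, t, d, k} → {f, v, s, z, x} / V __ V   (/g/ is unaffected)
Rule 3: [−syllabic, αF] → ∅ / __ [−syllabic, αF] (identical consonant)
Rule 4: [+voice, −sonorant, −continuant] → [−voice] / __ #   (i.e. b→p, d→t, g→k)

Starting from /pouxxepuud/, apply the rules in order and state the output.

pouxevuut

Rule 1 (intervocalic voicing): /p/ is a voiceless stop between vowels /e/ and /u/, so it voices to [b]. /pouxxepuud/ → pouxxebuud.
Rule 2 (intervocalic spirantization): /b/ is a stop between vowels /e/ and /u/, so it spirantizes to the fricative [v]. /pouxxebuud/ → pouxxevuud.
Rule 3 (degemination): /xx/ is a geminate; the first /x/ deletes. /pouxxevuud/ → pouxevuud.
Rule 4 (final devoicing): /d/ is a voiced stop in word-final position, so it devoices to [t]. /pouxevuud/ → pouxevuut.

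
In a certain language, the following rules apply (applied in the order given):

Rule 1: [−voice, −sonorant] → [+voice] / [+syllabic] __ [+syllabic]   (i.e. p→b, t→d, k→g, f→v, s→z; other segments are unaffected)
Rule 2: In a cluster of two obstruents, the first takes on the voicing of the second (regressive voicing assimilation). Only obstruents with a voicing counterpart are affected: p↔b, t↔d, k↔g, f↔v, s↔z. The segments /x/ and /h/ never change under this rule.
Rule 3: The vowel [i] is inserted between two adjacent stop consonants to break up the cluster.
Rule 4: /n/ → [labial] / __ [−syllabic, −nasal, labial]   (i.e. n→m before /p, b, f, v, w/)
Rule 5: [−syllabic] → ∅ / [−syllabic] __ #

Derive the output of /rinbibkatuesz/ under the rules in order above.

Rule 1 (intervocalic voicing): /t/ is a voiceless obstruent between vowels /a/ and /u/, so it voices to [d]. /rinbibkatuesz/ → rinbibkaduesz.
Rule 2 (regressive voicing assimilation): /b/ precedes the voiceless obstruent /k/, so it devoices to [p] by assimilation. /s/ precedes the voiced obstruent /z/, so it voices to [z] by assimilation. /rinbibkaduesz/ → rinbipkaduezz.
Rule 3 (stop-cluster i-epenthesis): /p/ and /k/ form a stop–stop cluster, so [i] is inserted between them. /rinbipkaduezz/ → rinbipikaduezz.
Rule 4 (nasal place assimilation): /n/ precedes the labial consonant /b/, so it assimilates in place to [m]. /rinbipikaduezz/ → rimbipikaduezz.
Rule 5 (final cluster simplification): /z/ is the second consonant of a word-final cluster /zz/, so it deletes. /rimbipikaduezz/ → rimbipikaduez.

rimbipikaduez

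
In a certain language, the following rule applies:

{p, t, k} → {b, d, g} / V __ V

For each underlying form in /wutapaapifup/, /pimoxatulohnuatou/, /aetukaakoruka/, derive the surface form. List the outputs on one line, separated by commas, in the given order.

/wutapaapifup/: /t/ is a voiceless stop between vowels /u/ and /a/, so it voices to [d]. /p/ is a voiceless stop between vowels /a/ and /a/, so it voices to [b]. /p/ is a voiceless stop between vowels /a/ and /i/, so it voices to [b]. → [wudabaabifup].
/pimoxatulohnuatou/: /t/ is a voiceless stop between vowels /a/ and /u/, so it voices to [d]. /t/ is a voiceless stop between vowels /a/ and /o/, so it voices to [d]. → [pimoxadulohnuadou].
/aetukaakoruka/: /t/ is a voiceless stop between vowels /e/ and /u/, so it voices to [d]. /k/ is a voiceless stop between vowels /u/ and /a/, so it voices to [g]. /k/ is a voiceless stop between vowels /a/ and /o/, so it voices to [g]. /k/ is a voiceless stop between vowels /u/ and /a/, so it voices to [g]. → [aedugaagoruga].

wudabaabifup, pimoxadulohnuadou, aedugaagoruga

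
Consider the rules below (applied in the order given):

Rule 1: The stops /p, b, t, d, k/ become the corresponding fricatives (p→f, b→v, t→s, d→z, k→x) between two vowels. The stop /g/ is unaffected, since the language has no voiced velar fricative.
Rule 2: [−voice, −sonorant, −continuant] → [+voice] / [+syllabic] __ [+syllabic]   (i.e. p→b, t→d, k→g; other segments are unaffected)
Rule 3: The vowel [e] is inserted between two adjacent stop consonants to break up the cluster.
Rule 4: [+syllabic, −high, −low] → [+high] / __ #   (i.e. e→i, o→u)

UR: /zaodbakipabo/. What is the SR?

zaodebaxifavu

Rule 1 (intervocalic spirantization): /k/ is a stop between vowels /a/ and /i/, so it spirantizes to the fricative [x]. /p/ is a stop between vowels /i/ and /a/, so it spirantizes to the fricative [f]. /b/ is a stop between vowels /a/ and /o/, so it spirantizes to the fricative [v]. /zaodbakipabo/ → zaodbaxifavo.
Rule 2 (intervocalic voicing): no segment meets the environment; /zaodbaxifavo/ is unchanged.
Rule 3 (stop-cluster e-epenthesis): /d/ and /b/ form a stop–stop cluster, so [e] is inserted between them. /zaodbaxifavo/ → zaodebaxifavo.
Rule 4 (final vowel raising): /o/ is a mid vowel in word-final position, so it raises to [u]. /zaodebaxifavo/ → zaodebaxifavu.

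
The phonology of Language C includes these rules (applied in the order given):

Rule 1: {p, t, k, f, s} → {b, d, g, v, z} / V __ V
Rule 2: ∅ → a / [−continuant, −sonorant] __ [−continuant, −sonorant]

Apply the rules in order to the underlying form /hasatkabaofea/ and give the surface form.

hazatakabaovea

Rule 1 (intervocalic voicing): /s/ is a voiceless obstruent between vowels /a/ and /a/, so it voices to [z]. /f/ is a voiceless obstruent between vowels /o/ and /e/, so it voices to [v]. /hasatkabaofea/ → hazatkabaovea.
Rule 2 (stop-cluster a-epenthesis): /t/ and /k/ form a stop–stop cluster, so [a] is inserted between them. /hazatkabaovea/ → hazatakabaovea.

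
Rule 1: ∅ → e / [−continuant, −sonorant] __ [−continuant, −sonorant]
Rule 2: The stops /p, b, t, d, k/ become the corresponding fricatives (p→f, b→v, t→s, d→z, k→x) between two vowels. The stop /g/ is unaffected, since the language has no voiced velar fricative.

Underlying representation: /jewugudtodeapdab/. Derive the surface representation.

Rule 1 (stop-cluster e-epenthesis): /d/ and /t/ form a stop–stop cluster, so [e] is inserted between them. /p/ and /d/ form a stop–stop cluster, so [e] is inserted between them. /jewugudtodeapdab/ → jewugudetodeapedab.
Rule 2 (intervocalic spirantization): /d/ is a stop between vowels /u/ and /e/, so it spirantizes to the fricative [z]. /t/ is a stop between vowels /e/ and /o/, so it spirantizes to the fricative [s]. /d/ is a stop between vowels /o/ and /e/, so it spirantizes to the fricative [z]. /p/ is a stop between vowels /a/ and /e/, so it spirantizes to the fricative [f]. /d/ is a stop between vowels /e/ and /a/, so it spirantizes to the fricative [z]. /jewugudetodeapedab/ → jewuguzesozeafezab.

jewuguzesozeafezab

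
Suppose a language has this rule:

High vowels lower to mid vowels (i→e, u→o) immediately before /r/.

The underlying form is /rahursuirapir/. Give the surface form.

rahorsueraper

/u/ is a high vowel immediately before /r/, so it lowers to [o].
/i/ is a high vowel immediately before /r/, so it lowers to [e].
/i/ is a high vowel immediately before /r/, so it lowers to [e].
Surface form: [rahorsueraper].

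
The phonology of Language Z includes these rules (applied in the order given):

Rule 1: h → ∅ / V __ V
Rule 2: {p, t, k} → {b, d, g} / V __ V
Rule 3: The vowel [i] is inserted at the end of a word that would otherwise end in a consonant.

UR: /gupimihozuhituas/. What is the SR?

gubimiozuiduasi

Rule 1 (intervocalic h-deletion): /h/ occurs between vowels /i/ and /o/, so it deletes. /h/ occurs between vowels /u/ and /i/, so it deletes. /gupimihozuhituas/ → gupimiozuituas.
Rule 2 (intervocalic voicing): /p/ is a voiceless stop between vowels /u/ and /i/, so it voices to [b]. /t/ is a voiceless stop between vowels /i/ and /u/, so it voices to [d]. /gupimiozuituas/ → gubimiozuiduas.
Rule 3 (final i-epenthesis): the form ends in the consonant /s/, so [i] is inserted word-finally. /gubimiozuiduas/ → gubimiozuiduasi.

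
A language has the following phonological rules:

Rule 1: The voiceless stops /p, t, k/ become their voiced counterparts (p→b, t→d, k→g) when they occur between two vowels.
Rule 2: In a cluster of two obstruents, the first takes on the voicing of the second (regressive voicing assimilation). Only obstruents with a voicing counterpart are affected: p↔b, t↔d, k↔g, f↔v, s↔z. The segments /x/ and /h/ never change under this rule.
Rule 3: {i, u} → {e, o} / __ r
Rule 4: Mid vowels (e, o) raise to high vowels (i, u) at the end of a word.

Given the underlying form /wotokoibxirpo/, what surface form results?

Rule 1 (intervocalic voicing): /t/ is a voiceless stop between vowels /o/ and /o/, so it voices to [d]. /k/ is a voiceless stop between vowels /o/ and /o/, so it voices to [g]. /wotokoibxirpo/ → wodogoibxirpo.
Rule 2 (regressive voicing assimilation): /b/ precedes the voiceless obstruent /x/, so it devoices to [p] by assimilation. /wodogoibxirpo/ → wodogoipxirpo.
Rule 3 (pre-rhotic lowering): /i/ is a high vowel immediately before /r/, so it lowers to [e]. /wodogoipxirpo/ → wodogoipxerpo.
Rule 4 (final vowel raising): /o/ is a mid vowel in word-final position, so it raises to [u]. /wodogoipxerpo/ → wodogoipxerpu.

wodogoipxerpu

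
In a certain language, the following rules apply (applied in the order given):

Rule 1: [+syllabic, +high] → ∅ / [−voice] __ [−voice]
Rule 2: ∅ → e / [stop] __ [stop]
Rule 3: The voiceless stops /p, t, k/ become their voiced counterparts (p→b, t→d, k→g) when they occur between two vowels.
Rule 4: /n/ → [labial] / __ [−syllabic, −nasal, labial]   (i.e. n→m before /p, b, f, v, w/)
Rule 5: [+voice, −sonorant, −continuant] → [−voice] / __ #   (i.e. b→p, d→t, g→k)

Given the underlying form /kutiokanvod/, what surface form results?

kediogamvot

Rule 1 (high vowel syncope): /u/ is a high vowel flanked by voiceless consonants /k/ and /t/, so it deletes. /kutiokanvod/ → ktiokanvod.
Rule 2 (stop-cluster e-epenthesis): /k/ and /t/ form a stop–stop cluster, so [e] is inserted between them. /ktiokanvod/ → ketiokanvod.
Rule 3 (intervocalic voicing): /t/ is a voiceless stop between vowels /e/ and /i/, so it voices to [d]. /k/ is a voiceless stop between vowels /o/ and /a/, so it voices to [g]. /ketiokanvod/ → kedioganvod.
Rule 4 (nasal place assimilation): /n/ precedes the labial consonant /v/, so it assimilates in place to [m]. /kedioganvod/ → kediogamvod.
Rule 5 (final devoicing): /d/ is a voiced stop in word-final position, so it devoices to [t]. /kediogamvod/ → kediogamvot.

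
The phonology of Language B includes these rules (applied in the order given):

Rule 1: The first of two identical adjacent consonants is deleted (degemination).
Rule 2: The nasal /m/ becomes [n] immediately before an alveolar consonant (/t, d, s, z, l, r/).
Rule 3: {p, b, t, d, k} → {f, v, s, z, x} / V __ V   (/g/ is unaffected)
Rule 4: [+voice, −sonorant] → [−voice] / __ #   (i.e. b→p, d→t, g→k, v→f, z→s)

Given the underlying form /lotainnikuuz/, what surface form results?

Rule 1 (degemination): /nn/ is a geminate; the first /n/ deletes. /lotainnikuuz/ → lotainikuuz.
Rule 2 (nasal place assimilation): no segment meets the environment; /lotainikuuz/ is unchanged.
Rule 3 (intervocalic spirantization): /t/ is a stop between vowels /o/ and /a/, so it spirantizes to the fricative [s]. /k/ is a stop between vowels /i/ and /u/, so it spirantizes to the fricative [x]. /lotainikuuz/ → losainixuuz.
Rule 4 (final devoicing): /z/ is a voiced obstruent in word-final position, so it devoices to [s]. /losainixuuz/ → losainixuus.

losainixuus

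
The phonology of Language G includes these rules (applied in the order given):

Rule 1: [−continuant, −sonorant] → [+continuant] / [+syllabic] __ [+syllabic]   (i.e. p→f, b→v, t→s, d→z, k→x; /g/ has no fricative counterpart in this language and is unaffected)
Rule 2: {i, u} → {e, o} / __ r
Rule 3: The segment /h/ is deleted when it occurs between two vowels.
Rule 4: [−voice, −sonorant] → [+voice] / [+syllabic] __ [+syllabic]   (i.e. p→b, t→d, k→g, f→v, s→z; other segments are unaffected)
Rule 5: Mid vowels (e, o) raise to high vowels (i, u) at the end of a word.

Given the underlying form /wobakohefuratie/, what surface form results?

Rule 1 (intervocalic spirantization): /b/ is a stop between vowels /o/ and /a/, so it spirantizes to the fricative [v]. /k/ is a stop between vowels /a/ and /o/, so it spirantizes to the fricative [x]. /t/ is a stop between vowels /a/ and /i/, so it spirantizes to the fricative [s]. /wobakohefuratie/ → wovaxohefurasie.
Rule 2 (pre-rhotic lowering): /u/ is a high vowel immediately before /r/, so it lowers to [o]. /wovaxohefurasie/ → wovaxoheforasie.
Rule 3 (intervocalic h-deletion): /h/ occurs between vowels /o/ and /e/, so it deletes. /wovaxoheforasie/ → wovaxoeforasie.
Rule 4 (intervocalic voicing): /f/ is a voiceless obstruent between vowels /e/ and /o/, so it voices to [v]. /s/ is a voiceless obstruent between vowels /a/ and /i/, so it voices to [z]. /wovaxoeforasie/ → wovaxoevorazie.
Rule 5 (final vowel raising): /e/ is a mid vowel in word-final position, so it raises to [i]. /wovaxoevorazie/ → wovaxoevorazii.

wovaxoevorazii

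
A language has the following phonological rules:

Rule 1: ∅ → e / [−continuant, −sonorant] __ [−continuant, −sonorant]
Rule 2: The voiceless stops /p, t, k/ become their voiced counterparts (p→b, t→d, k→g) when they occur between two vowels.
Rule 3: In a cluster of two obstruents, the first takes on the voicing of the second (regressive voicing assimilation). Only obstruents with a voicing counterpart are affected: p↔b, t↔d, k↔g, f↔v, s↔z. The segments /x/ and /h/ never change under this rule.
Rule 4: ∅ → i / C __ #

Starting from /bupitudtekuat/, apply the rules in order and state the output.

bubidudedeguati

Rule 1 (stop-cluster e-epenthesis): /d/ and /t/ form a stop–stop cluster, so [e] is inserted between them. /bupitudtekuat/ → bupitudetekuat.
Rule 2 (intervocalic voicing): /p/ is a voiceless stop between vowels /u/ and /i/, so it voices to [b]. /t/ is a voiceless stop between vowels /i/ and /u/, so it voices to [d]. /t/ is a voiceless stop between vowels /e/ and /e/, so it voices to [d]. /k/ is a voiceless stop between vowels /e/ and /u/, so it voices to [g]. /bupitudetekuat/ → bubidudedeguat.
Rule 3 (regressive voicing assimilation): no segment meets the environment; /bubidudedeguat/ is unchanged.
Rule 4 (final i-epenthesis): the form ends in the consonant /t/, so [i] is inserted word-finally. /bubidudedeguat/ → bubidudedeguati.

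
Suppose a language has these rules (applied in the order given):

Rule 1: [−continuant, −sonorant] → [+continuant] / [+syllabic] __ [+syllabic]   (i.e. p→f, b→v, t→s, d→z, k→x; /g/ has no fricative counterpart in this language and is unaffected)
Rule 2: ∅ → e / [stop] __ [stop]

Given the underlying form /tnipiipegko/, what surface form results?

Rule 1 (intervocalic spirantization): /p/ is a stop between vowels /i/ and /i/, so it spirantizes to the fricative [f]. /p/ is a stop between vowels /i/ and /e/, so it spirantizes to the fricative [f]. /tnipiipegko/ → tnifiifegko.
Rule 2 (stop-cluster e-epenthesis): /g/ and /k/ form a stop–stop cluster, so [e] is inserted between them. /tnifiifegko/ → tnifiifegeko.

tnifiifegeko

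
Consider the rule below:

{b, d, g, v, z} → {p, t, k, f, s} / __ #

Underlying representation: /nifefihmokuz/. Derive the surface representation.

/z/ is a voiced obstruent in word-final position, so it devoices to [s].
Surface form: [nifefihmokus].

nifefihmokus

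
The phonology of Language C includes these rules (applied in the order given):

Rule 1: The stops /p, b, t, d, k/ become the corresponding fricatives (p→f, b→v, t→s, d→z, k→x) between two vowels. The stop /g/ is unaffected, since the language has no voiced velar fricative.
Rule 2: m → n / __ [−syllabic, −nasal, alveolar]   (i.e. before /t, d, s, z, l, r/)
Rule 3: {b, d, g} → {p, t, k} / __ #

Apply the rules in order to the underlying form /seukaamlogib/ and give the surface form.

seuxaanlogip

Rule 1 (intervocalic spirantization): /k/ is a stop between vowels /u/ and /a/, so it spirantizes to the fricative [x]. /seukaamlogib/ → seuxaamlogib.
Rule 2 (nasal place assimilation): /m/ precedes the alveolar consonant /l/, so it assimilates in place to [n]. /seuxaamlogib/ → seuxaanlogib.
Rule 3 (final devoicing): /b/ is a voiced stop in word-final position, so it devoices to [p]. /seuxaanlogib/ → seuxaanlogip.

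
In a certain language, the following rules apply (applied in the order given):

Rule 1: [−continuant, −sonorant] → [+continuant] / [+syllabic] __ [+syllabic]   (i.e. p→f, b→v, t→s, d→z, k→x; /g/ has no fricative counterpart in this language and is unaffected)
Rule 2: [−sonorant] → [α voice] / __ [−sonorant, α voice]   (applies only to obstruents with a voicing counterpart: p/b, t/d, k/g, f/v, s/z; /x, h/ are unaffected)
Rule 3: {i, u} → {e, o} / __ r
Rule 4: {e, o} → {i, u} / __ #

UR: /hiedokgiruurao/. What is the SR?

Rule 1 (intervocalic spirantization): /d/ is a stop between vowels /e/ and /o/, so it spirantizes to the fricative [z]. /hiedokgiruurao/ → hiezokgiruurao.
Rule 2 (regressive voicing assimilation): /k/ precedes the voiced obstruent /g/, so it voices to [g] by assimilation. /hiezokgiruurao/ → hiezoggiruurao.
Rule 3 (pre-rhotic lowering): /i/ is a high vowel immediately before /r/, so it lowers to [e]. /u/ is a high vowel immediately before /r/, so it lowers to [o]. /hiezoggiruurao/ → hiezoggeruorao.
Rule 4 (final vowel raising): /o/ is a mid vowel in word-final position, so it raises to [u]. /hiezoggeruorao/ → hiezoggeruorau.

hiezoggeruorau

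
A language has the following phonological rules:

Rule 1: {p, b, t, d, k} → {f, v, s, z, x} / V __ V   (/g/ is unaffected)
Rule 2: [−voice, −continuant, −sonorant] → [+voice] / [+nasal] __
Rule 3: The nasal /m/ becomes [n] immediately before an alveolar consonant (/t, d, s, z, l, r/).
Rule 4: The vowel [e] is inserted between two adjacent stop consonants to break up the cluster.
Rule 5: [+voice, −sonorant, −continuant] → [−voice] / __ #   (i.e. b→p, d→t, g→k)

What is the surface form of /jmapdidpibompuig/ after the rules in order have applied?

Rule 1 (intervocalic spirantization): /b/ is a stop between vowels /i/ and /o/, so it spirantizes to the fricative [v]. /jmapdidpibompuig/ → jmapdidpivompuig.
Rule 2 (post-nasal voicing): /p/ is a voiceless stop immediately after the nasal /m/, so it voices to [b]. /jmapdidpivompuig/ → jmapdidpivombuig.
Rule 3 (nasal place assimilation): no segment meets the environment; /jmapdidpivombuig/ is unchanged.
Rule 4 (stop-cluster e-epenthesis): /p/ and /d/ form a stop–stop cluster, so [e] is inserted between them. /d/ and /p/ form a stop–stop cluster, so [e] is inserted between them. /jmapdidpivombuig/ → jmapedidepivombuig.
Rule 5 (final devoicing): /g/ is a voiced stop in word-final position, so it devoices to [k]. /jmapedidepivombuig/ → jmapedidepivombuik.

jmapedidepivombuik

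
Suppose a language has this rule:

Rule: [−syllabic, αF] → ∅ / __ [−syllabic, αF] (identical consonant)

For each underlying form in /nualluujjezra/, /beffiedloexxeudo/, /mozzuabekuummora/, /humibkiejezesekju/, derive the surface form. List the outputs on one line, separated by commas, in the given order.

/nualluujjezra/: /ll/ is a geminate; the first /l/ deletes. /jj/ is a geminate; the first /j/ deletes. → [nualuujezra].
/beffiedloexxeudo/: /ff/ is a geminate; the first /f/ deletes. /xx/ is a geminate; the first /x/ deletes. → [befiedloexeudo].
/mozzuabekuummora/: /zz/ is a geminate; the first /z/ deletes. /mm/ is a geminate; the first /m/ deletes. → [mozuabekuumora].
/humibkiejezesekju/: the rule's environment is not met; surfaces unchanged as [humibkiejezesekju].

nualuujezra, befiedloexeudo, mozuabekuumora, humibkiejezesekju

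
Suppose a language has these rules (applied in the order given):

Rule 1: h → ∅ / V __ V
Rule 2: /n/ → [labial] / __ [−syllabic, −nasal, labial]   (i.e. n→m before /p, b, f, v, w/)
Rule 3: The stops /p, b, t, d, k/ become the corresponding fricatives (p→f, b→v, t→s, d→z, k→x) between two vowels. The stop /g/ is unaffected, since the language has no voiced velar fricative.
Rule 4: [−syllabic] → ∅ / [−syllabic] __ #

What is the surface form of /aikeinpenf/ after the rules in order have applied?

Rule 1 (intervocalic h-deletion): no segment meets the environment; /aikeinpenf/ is unchanged.
Rule 2 (nasal place assimilation): /n/ precedes the labial consonant /p/, so it assimilates in place to [m]. /n/ precedes the labial consonant /f/, so it assimilates in place to [m]. /aikeinpenf/ → aikeimpemf.
Rule 3 (intervocalic spirantization): /k/ is a stop between vowels /i/ and /e/, so it spirantizes to the fricative [x]. /aikeimpemf/ → aixeimpemf.
Rule 4 (final cluster simplification): /f/ is the second consonant of a word-final cluster /mf/, so it deletes. /aixeimpemf/ → aixeimpem.

aixeimpem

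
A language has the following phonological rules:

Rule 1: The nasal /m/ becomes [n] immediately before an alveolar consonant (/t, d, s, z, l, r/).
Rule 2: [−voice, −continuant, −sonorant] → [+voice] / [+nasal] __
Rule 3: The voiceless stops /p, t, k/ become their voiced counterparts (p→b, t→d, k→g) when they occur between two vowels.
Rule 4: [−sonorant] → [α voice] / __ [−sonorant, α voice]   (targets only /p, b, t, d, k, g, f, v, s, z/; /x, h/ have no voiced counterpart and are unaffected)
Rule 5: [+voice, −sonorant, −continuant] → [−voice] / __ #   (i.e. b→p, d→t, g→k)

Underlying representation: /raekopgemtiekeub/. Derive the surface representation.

Rule 1 (nasal place assimilation): /m/ precedes the alveolar consonant /t/, so it assimilates in place to [n]. /raekopgemtiekeub/ → raekopgentiekeub.
Rule 2 (post-nasal voicing): /t/ is a voiceless stop immediately after the nasal /n/, so it voices to [d]. /raekopgentiekeub/ → raekopgendiekeub.
Rule 3 (intervocalic voicing): /k/ is a voiceless stop between vowels /e/ and /o/, so it voices to [g]. /k/ is a voiceless stop between vowels /e/ and /e/, so it voices to [g]. /raekopgendiekeub/ → raegopgendiegeub.
Rule 4 (regressive voicing assimilation): /p/ precedes the voiced obstruent /g/, so it voices to [b] by assimilation. /raegopgendiegeub/ → raegobgendiegeub.
Rule 5 (final devoicing): /b/ is a voiced stop in word-final position, so it devoices to [p]. /raegobgendiegeub/ → raegobgendiegeup.

raegobgendiegeup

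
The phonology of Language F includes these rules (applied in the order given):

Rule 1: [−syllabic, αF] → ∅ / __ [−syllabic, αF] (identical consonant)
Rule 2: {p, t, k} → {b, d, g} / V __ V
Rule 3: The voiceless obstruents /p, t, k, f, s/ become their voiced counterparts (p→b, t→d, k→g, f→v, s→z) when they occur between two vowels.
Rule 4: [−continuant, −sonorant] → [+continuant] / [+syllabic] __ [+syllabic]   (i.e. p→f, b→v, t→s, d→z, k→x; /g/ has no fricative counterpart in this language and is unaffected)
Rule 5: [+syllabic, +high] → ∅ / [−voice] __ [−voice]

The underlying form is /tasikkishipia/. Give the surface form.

tazigishivia

Rule 1 (degemination): /kk/ is a geminate; the first /k/ deletes. /tasikkishipia/ → tasikishipia.
Rule 2 (intervocalic voicing): /k/ is a voiceless stop between vowels /i/ and /i/, so it voices to [g]. /p/ is a voiceless stop between vowels /i/ and /i/, so it voices to [b]. /tasikishipia/ → tasigishibia.
Rule 3 (intervocalic voicing): /s/ is a voiceless obstruent between vowels /a/ and /i/, so it voices to [z]. /tasigishibia/ → tazigishibia.
Rule 4 (intervocalic spirantization): /b/ is a stop between vowels /i/ and /i/, so it spirantizes to the fricative [v]. /tazigishibia/ → tazigishivia.
Rule 5 (high vowel syncope): no segment meets the environment; /tazigishivia/ is unchanged.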